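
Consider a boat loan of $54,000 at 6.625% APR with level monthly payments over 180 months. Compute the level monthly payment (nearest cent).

Monthly rate = 6.625%/12 = 0.0055208; payment = 54,000 × 0.0055208 / (1 − (1+0.0055208)^−180) = $474.12.

$474.12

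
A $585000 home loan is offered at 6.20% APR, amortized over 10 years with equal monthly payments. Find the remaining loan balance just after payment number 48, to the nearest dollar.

$393,198

With monthly rate i = 6.2%/12 = 0.0051667, the balance after k of n payments is P · [(1+i)^n − (1+i)^k] / [(1+i)^n − 1].
(1+0.0051667)^120 = 1.85596324 and (1+0.0051667)^48 = 1.28064202, so the balance is 585,000 × (1.85596324 − 1.28064202) / (1.85596324 − 1) = $393,197.86.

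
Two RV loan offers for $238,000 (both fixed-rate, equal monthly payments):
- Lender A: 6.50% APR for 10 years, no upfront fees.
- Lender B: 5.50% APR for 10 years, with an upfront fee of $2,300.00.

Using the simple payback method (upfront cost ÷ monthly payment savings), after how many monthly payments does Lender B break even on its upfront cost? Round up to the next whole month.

20 months

Lender A: at 6.50% the monthly rate is 0.0054167, so the payment is 238,000 × 0.0054167 / (1 − 1.0054167^−120) = $2,702.44.
Lender B: monthly rate = 5.5%/12 = 0.0045833; payment = 238,000 × 0.0045833 / (1 − (1+0.0045833)^−120) = $2,582.93.
Monthly savings = $2,702.44 − $2,582.93 = $119.51.
Break-even = $2,300.00 / $119.51 = 19.25 → 20 months.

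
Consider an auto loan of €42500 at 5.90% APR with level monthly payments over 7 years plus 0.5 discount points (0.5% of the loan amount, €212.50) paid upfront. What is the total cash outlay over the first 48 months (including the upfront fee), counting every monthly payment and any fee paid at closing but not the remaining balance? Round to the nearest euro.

Monthly rate = 5.9%/12 = 0.0049167; payment = 42,500 × 0.0049167 / (1 − (1+0.0049167)^−84) = €618.83.
Total outlay = 48 × €618.83 + €212.50 = €29,916.34.

€29,916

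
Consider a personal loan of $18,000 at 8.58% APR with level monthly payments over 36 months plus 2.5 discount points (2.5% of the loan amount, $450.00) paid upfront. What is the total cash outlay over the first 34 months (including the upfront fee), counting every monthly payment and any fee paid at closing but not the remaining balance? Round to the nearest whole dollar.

$19,792

At 8.58% the monthly rate is 0.0071500, so the payment is 18,000 × 0.0071500 / (1 − 1.0071500^−36) = $568.88.
Total outlay = 34 × $568.88 + $450.00 = $19,791.92.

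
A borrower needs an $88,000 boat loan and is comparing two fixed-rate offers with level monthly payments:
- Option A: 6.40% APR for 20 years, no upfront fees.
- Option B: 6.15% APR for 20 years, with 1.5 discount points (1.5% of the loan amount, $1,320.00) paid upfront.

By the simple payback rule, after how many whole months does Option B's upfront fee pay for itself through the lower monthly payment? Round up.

103 months

Option A: at 6.40% the monthly rate is 0.0053333, so the payment is 88,000 × 0.0053333 / (1 − 1.0053333^−240) = $650.93.
Option B: monthly rate = 6.15%/12 = 0.0051250; payment = 88,000 × 0.0051250 / (1 − (1+0.0051250)^−240) = $638.10.
Monthly savings = $650.93 − $638.10 = $12.83.
Break-even = $1,320.00 / $12.83 = 102.88 → 103 months.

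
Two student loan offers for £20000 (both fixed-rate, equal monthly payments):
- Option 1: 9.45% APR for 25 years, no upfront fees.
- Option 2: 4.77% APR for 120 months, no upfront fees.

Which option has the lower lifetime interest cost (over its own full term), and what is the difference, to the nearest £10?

Option 1: monthly rate = 9.45%/12 = 0.0078750; payment = 20,000 × 0.0078750 / (1 − (1+0.0078750)^−300) = £174.04.
Total interest on Option 1 = 300 × £174.04 − £20,000 = £32,212.00.
Option 2: monthly rate = 4.77%/12 = 0.0039750; payment = 20,000 × 0.0039750 / (1 − (1+0.0039750)^−120) = £209.89.
Total interest on Option 2 = 120 × £209.89 − £20,000 = £5,186.80.
Option 2 is lower by £27,025.20.

Option 2 by £27,030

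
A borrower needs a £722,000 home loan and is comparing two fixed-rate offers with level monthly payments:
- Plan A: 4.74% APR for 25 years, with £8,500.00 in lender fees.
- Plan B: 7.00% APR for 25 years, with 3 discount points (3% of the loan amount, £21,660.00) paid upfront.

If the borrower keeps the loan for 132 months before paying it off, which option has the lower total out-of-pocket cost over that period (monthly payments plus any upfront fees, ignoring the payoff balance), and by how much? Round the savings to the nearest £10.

Plan A by £143,950

Plan A: at 4.74% the monthly rate is 0.0039500, so the payment is 722,000 × 0.0039500 / (1 − 1.0039500^−300) = £4,112.10.
Plan B: monthly rate = 7%/12 = 0.0058333; payment = 722,000 × 0.0058333 / (1 − (1+0.0058333)^−300) = £5,102.95.
Over 132 months: Plan A costs 132 × £4,112.10 + £8,500.00 = £551,297.20; Plan B costs 132 × £5,102.95 + £21,660.00 = £695,249.40.
Plan A is cheaper by £695,249.40 − £551,297.20 = £143,952.20.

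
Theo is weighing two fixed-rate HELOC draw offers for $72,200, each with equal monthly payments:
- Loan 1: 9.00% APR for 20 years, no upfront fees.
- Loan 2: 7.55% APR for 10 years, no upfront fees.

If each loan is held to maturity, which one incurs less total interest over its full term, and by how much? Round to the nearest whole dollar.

Loan 1: monthly rate = 9%/12 = 0.0075000; payment = 72,200 × 0.0075000 / (1 − (1+0.0075000)^−240) = $649.60.
Total interest on Loan 1 = 240 × $649.60 − $72,200 = $83,704.00.
Loan 2: at 7.55% the monthly rate is 0.0062917, so the payment is 72,200 × 0.0062917 / (1 − 1.0062917^−120) = $858.91.
Total interest on Loan 2 = 120 × $858.91 − $72,200 = $30,869.20.
Loan 2 is lower by $52,834.80.

Loan 2 by $52,835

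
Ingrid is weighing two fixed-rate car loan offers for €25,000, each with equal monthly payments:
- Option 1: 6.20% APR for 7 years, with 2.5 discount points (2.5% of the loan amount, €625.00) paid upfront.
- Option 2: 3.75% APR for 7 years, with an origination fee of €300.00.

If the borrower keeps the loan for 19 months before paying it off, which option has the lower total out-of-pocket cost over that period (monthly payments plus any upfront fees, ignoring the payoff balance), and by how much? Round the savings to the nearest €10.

Option 2 by €870

Option 1: at 6.20% the monthly rate is 0.0051667, so the payment is 25,000 × 0.0051667 / (1 − 1.0051667^−84) = €367.62.
Option 2: at 3.75% the monthly rate is 0.0031250, so the payment is 25,000 × 0.0031250 / (1 − 1.0031250^−84) = €338.85.
Over 19 months: Option 1 costs 19 × €367.62 + €625.00 = €7,609.78; Option 2 costs 19 × €338.85 + €300.00 = €6,738.15.
Option 2 is cheaper by €7,609.78 − €6,738.15 = €871.63.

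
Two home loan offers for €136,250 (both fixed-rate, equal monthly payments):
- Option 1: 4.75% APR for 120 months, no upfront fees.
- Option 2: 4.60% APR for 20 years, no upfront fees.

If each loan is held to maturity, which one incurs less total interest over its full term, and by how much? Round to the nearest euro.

Option 1: monthly rate = 4.75%/12 = 0.0039583; payment = 136,250 × 0.0039583 / (1 − (1+0.0039583)^−120) = €1,428.55.
Total interest on Option 1 = 120 × €1,428.55 − €136,250 = €35,176.00.
Option 2: at 4.60% the monthly rate is 0.0038333, so the payment is 136,250 × 0.0038333 / (1 − 1.0038333^−240) = €869.36.
Total interest on Option 2 = 240 × €869.36 − €136,250 = €72,396.40.
Option 1 is lower by €37,220.40.

Option 1 by €37,220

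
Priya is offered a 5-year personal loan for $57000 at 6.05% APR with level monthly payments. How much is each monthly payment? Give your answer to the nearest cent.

$1,103.30

Monthly rate = 6.05%/12 = 0.0050417; payment = 57,000 × 0.0050417 / (1 − (1+0.0050417)^−60) = $1,103.30.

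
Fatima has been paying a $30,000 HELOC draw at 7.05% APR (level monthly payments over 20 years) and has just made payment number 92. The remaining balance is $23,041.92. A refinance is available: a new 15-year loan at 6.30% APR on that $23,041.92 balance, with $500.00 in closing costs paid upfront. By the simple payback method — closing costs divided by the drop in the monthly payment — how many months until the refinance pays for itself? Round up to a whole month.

15 months

Current payment = 30,000 × 7.05%/12 / (1 − (1+0.0058750)^−240) = $233.49.
Refinanced payment = 23,041.92 × 0.0052500 / (1 − (1+0.0052500)^−180) = $198.20.
Monthly savings = $233.49 − $198.20 = $35.29.
Break-even = $500.00 / $35.29 = 14.17 → 15 months.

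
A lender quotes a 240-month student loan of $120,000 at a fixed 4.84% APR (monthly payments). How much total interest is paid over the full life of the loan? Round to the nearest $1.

At 4.84% the monthly rate is 0.0040333, so the payment is 120,000 × 0.0040333 / (1 − 1.0040333^−240) = $781.38.
Total paid = 240 × $781.38 = $187,531.20; interest = $187,531.20 − $120,000 = $67,531.20.

$67,531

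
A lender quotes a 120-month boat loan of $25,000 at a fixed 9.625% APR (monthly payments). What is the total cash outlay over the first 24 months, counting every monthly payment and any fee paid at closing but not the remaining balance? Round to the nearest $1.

$7,805

Monthly rate = 9.625%/12 = 0.0080208; payment = 25,000 × 0.0080208 / (1 − (1+0.0080208)^−120) = $325.21.
Total outlay = 24 × $325.21 = $7,805.04.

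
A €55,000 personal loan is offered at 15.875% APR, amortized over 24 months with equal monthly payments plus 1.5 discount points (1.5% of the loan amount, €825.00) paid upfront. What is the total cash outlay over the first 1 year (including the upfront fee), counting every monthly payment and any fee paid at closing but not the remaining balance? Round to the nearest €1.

€33,101

Monthly rate = 15.875%/12 = 0.0132292; payment = 55,000 × 0.0132292 / (1 − (1+0.0132292)^−24) = €2,689.69.
Total outlay = 12 × €2,689.69 + €825.00 = €33,101.28.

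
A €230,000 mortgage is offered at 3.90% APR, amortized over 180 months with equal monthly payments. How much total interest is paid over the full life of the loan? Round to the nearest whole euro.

€74,160

Monthly rate = 3.9%/12 = 0.0032500; payment = 230,000 × 0.0032500 / (1 − (1+0.0032500)^−180) = €1,689.78.
Total paid = 180 × €1,689.78 = €304,160.40; interest = €304,160.40 − €230,000 = €74,160.40.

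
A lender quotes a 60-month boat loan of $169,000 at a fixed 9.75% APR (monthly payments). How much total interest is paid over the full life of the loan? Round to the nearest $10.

Monthly rate = 9.75%/12 = 0.0081250; payment = 169,000 × 0.0081250 / (1 − (1+0.0081250)^−60) = $3,570.00.
Total paid = 60 × $3,570.00 = $214,200.00; interest = $214,200.00 − $169,000 = $45,200.00.

$45,200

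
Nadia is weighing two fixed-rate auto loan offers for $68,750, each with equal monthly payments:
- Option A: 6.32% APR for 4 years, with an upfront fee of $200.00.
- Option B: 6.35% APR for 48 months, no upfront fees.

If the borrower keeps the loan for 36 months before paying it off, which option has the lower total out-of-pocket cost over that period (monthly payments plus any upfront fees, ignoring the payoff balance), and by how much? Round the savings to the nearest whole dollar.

Option A: at 6.32% the monthly rate is 0.0052667, so the payment is 68,750 × 0.0052667 / (1 − 1.0052667^−48) = $1,624.70.
Option B: at 6.35% the monthly rate is 0.0052917, so the payment is 68,750 × 0.0052917 / (1 − 1.0052917^−48) = $1,625.65.
Over 36 months: Option A costs 36 × $1,624.70 + $200.00 = $58,689.20; Option B costs 36 × $1,625.65 = $58,523.40.
Option B is cheaper by $58,689.20 − $58,523.40 = $165.80.

Option B by $166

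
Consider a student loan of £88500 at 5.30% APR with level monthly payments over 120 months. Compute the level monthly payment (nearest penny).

£951.71

At 5.30% the monthly rate is 0.0044167, so the payment is 88,500 × 0.0044167 / (1 − 1.0044167^−120) = £951.71.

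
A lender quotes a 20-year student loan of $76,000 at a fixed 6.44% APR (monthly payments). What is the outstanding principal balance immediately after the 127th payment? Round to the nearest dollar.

With monthly rate i = 6.44%/12 = 0.0053667, the balance after k of n payments is P · [(1+i)^n − (1+i)^k] / [(1+i)^n − 1].
(1+0.0053667)^240 = 3.61306406 and (1+0.0053667)^127 = 1.97337310, so the balance is 76,000 × (3.61306406 − 1.97337310) / (3.61306406 − 1) = $47,689.80.

$47,690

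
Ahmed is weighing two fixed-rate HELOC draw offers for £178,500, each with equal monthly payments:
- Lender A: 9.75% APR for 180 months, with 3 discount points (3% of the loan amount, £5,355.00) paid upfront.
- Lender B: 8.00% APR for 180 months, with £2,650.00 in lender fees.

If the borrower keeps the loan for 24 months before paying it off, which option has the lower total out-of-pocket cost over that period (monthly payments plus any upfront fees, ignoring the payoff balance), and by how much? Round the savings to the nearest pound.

Lender A: at 9.75% the monthly rate is 0.0081250, so the payment is 178,500 × 0.0081250 / (1 − 1.0081250^−180) = £1,890.96.
Lender B: monthly rate = 8%/12 = 0.0066667; payment = 178,500 × 0.0066667 / (1 − (1+0.0066667)^−180) = £1,705.84.
Over 24 months: Lender A costs 24 × £1,890.96 + £5,355.00 = £50,738.04; Lender B costs 24 × £1,705.84 + £2,650.00 = £43,590.16.
Lender B is cheaper by £50,738.04 − £43,590.16 = £7,147.88.

Lender B by £7,148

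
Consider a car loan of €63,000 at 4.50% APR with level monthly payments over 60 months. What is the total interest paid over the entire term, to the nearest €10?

Monthly rate = 4.5%/12 = 0.0037500; payment = 63,000 × 0.0037500 / (1 − (1+0.0037500)^−60) = €1,174.51.
Total paid = 60 × €1,174.51 = €70,470.60; interest = €70,470.60 − €63,000 = €7,470.60.

€7,470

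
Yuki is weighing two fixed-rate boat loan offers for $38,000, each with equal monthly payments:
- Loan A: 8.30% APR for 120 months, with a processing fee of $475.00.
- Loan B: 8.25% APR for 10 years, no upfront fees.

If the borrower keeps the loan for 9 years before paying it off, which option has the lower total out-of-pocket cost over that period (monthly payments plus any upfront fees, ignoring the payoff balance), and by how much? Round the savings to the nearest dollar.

Loan A: at 8.30% the monthly rate is 0.0069167, so the payment is 38,000 × 0.0069167 / (1 − 1.0069167^−120) = $467.09.
Loan B: at 8.25% the monthly rate is 0.0068750, so the payment is 38,000 × 0.0068750 / (1 − 1.0068750^−120) = $466.08.
Over 108 months: Loan A costs 108 × $467.09 + $475.00 = $50,920.72; Loan B costs 108 × $466.08 = $50,336.64.
Loan B is cheaper by $50,920.72 − $50,336.64 = $584.08.

Loan B by $584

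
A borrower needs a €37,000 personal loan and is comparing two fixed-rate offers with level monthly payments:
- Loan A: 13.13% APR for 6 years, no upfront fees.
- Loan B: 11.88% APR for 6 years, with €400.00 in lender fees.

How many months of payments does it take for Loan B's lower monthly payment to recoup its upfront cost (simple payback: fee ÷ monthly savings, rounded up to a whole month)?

Loan A: monthly rate = 13.13%/12 = 0.0109417; payment = 37,000 × 0.0109417 / (1 − (1+0.0109417)^−72) = €745.28.
Loan B: monthly rate = 11.88%/12 = 0.0099000; payment = 37,000 × 0.0099000 / (1 − (1+0.0099000)^−72) = €721.05.
Monthly savings = €745.28 − €721.05 = €24.23.
Break-even = €400.00 / €24.23 = 16.51 → 17 months.

17 months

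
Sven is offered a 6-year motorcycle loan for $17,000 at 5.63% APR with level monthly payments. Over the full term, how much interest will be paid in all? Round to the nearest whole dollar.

At 5.63% the monthly rate is 0.0046917, so the payment is 17,000 × 0.0046917 / (1 − 1.0046917^−72) = $278.78.
Total paid = 72 × $278.78 = $20,072.16; interest = $20,072.16 − $17,000 = $3,072.16.

$3,072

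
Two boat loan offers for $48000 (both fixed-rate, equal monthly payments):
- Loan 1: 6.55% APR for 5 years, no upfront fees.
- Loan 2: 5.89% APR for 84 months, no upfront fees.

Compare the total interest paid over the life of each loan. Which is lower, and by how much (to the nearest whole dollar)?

Loan 1 by $2,271

Loan 1: monthly rate = 6.55%/12 = 0.0054583; payment = 48,000 × 0.0054583 / (1 − (1+0.0054583)^−60) = $940.30.
Total interest on Loan 1 = 60 × $940.30 − $48,000 = $8,418.00.
Loan 2: at 5.89% the monthly rate is 0.0049083, so the payment is 48,000 × 0.0049083 / (1 − 1.0049083^−84) = $698.68.
Total interest on Loan 2 = 84 × $698.68 − $48,000 = $10,689.12.
Loan 1 is lower by $2,271.12.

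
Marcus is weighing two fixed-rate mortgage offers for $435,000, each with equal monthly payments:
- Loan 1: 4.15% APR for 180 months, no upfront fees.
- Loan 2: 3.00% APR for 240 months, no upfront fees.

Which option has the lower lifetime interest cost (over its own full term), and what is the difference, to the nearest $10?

Loan 2 by $6,080

Loan 1: monthly rate = 4.15%/12 = 0.0034583; payment = 435,000 × 0.0034583 / (1 − (1+0.0034583)^−180) = $3,250.44.
Total interest on Loan 1 = 180 × $3,250.44 − $435,000 = $150,079.20.
Loan 2: monthly rate = 3%/12 = 0.0025000; payment = 435,000 × 0.0025000 / (1 − (1+0.0025000)^−240) = $2,412.50.
Total interest on Loan 2 = 240 × $2,412.50 − $435,000 = $144,000.00.
Loan 2 is lower by $6,079.20.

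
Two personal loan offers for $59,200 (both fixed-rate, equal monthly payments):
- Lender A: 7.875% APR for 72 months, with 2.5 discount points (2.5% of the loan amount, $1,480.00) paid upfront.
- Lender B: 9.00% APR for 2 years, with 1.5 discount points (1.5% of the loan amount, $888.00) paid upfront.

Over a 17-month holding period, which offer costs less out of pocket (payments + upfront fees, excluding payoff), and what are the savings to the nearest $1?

Lender A: monthly rate = 7.875%/12 = 0.0065625; payment = 59,200 × 0.0065625 / (1 − (1+0.0065625)^−72) = $1,034.36.
Lender B: at 9.00% the monthly rate is 0.0075000, so the payment is 59,200 × 0.0075000 / (1 − 1.0075000^−24) = $2,704.54.
Over 17 months: Lender A costs 17 × $1,034.36 + $1,480.00 = $19,064.12; Lender B costs 17 × $2,704.54 + $888.00 = $46,865.18.
Lender A is cheaper by $46,865.18 − $19,064.12 = $27,801.06.

Lender A by $27,801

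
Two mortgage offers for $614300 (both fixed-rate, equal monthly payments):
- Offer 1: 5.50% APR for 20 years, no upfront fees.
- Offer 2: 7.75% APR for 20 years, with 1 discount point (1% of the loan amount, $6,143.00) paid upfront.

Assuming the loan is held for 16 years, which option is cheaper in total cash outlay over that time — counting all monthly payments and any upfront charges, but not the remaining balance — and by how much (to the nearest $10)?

Offer 1 by $163,080

Offer 1: monthly rate = 5.5%/12 = 0.0045833; payment = 614,300 × 0.0045833 / (1 − (1+0.0045833)^−240) = $4,225.69.
Offer 2: at 7.75% the monthly rate is 0.0064583, so the payment is 614,300 × 0.0064583 / (1 − 1.0064583^−240) = $5,043.09.
Over 192 months: Offer 1 costs 192 × $4,225.69 = $811,332.48; Offer 2 costs 192 × $5,043.09 + $6,143.00 = $974,416.28.
Offer 1 is cheaper by $974,416.28 − $811,332.48 = $163,083.80.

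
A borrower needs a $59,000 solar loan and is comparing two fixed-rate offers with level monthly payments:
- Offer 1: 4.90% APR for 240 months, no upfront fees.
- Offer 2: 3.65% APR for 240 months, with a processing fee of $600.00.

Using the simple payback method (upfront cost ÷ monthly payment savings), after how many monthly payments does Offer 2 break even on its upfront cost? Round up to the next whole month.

16 months

Offer 1: at 4.90% the monthly rate is 0.0040833, so the payment is 59,000 × 0.0040833 / (1 − 1.0040833^−240) = $386.12.
Offer 2: at 3.65% the monthly rate is 0.0030417, so the payment is 59,000 × 0.0030417 / (1 − 1.0030417^−240) = $346.74.
Monthly savings = $386.12 − $346.74 = $39.38.
Break-even = $600.00 / $39.38 = 15.24 → 16 months.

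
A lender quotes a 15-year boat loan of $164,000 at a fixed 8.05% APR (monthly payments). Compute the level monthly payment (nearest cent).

$1,572.01

Monthly rate = 8.05%/12 = 0.0067083; payment = 164,000 × 0.0067083 / (1 − (1+0.0067083)^−180) = $1,572.01.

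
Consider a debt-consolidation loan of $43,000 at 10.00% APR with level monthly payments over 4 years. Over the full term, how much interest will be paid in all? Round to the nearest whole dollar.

At 10.00% the monthly rate is 0.0083333, so the payment is 43,000 × 0.0083333 / (1 − 1.0083333^−48) = $1,090.59.
Total paid = 48 × $1,090.59 = $52,348.32; interest = $52,348.32 − $43,000 = $9,348.32.

$9,348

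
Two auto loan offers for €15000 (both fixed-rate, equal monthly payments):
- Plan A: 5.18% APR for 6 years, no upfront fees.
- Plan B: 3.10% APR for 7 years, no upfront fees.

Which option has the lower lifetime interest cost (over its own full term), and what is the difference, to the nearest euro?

Plan A: monthly rate = 5.18%/12 = 0.0043167; payment = 15,000 × 0.0043167 / (1 − (1+0.0043167)^−72) = €242.83.
Total interest on Plan A = 72 × €242.83 − €15,000 = €2,483.76.
Plan B: monthly rate = 3.1%/12 = 0.0025833; payment = 15,000 × 0.0025833 / (1 − (1+0.0025833)^−84) = €198.88.
Total interest on Plan B = 84 × €198.88 − €15,000 = €1,705.92.
Plan B is lower by €777.84.

Plan B by €778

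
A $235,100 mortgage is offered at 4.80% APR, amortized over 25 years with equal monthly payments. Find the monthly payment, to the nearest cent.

$1,347.12

At 4.80% the monthly rate is 0.0040000, so the payment is 235,100 × 0.0040000 / (1 − 1.0040000^−300) = $1,347.12.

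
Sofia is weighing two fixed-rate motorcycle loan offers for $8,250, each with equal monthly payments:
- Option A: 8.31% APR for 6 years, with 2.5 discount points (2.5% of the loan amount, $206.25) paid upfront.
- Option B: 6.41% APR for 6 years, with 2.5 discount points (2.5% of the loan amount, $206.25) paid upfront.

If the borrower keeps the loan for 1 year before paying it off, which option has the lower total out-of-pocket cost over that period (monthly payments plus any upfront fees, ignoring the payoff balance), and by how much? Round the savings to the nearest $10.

Option B by $90

Option A: monthly rate = 8.31%/12 = 0.0069250; payment = 8,250 × 0.0069250 / (1 − (1+0.0069250)^−72) = $145.90.
Option B: at 6.41% the monthly rate is 0.0053417, so the payment is 8,250 × 0.0053417 / (1 − 1.0053417^−72) = $138.33.
Over 12 months: Option A costs 12 × $145.90 + $206.25 = $1,957.05; Option B costs 12 × $138.33 + $206.25 = $1,866.21.
Option B is cheaper by $1,957.05 − $1,866.21 = $90.84.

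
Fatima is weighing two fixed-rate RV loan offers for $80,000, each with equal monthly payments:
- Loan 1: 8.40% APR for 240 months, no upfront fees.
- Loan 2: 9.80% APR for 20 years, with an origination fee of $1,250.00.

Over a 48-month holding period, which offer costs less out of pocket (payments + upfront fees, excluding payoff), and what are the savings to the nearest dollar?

Loan 1 by $4,718

Loan 1: monthly rate = 8.4%/12 = 0.0070000; payment = 80,000 × 0.0070000 / (1 − (1+0.0070000)^−240) = $689.20.
Loan 2: at 9.80% the monthly rate is 0.0081667, so the payment is 80,000 × 0.0081667 / (1 − 1.0081667^−240) = $761.45.
Over 48 months: Loan 1 costs 48 × $689.20 = $33,081.60; Loan 2 costs 48 × $761.45 + $1,250.00 = $37,799.60.
Loan 1 is cheaper by $37,799.60 − $33,081.60 = $4,718.00.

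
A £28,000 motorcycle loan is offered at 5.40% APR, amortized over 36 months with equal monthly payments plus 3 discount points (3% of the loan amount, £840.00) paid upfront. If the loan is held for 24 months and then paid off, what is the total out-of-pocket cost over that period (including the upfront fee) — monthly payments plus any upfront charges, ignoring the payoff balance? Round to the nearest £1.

£21,101

Monthly rate = 5.4%/12 = 0.0045000; payment = 28,000 × 0.0045000 / (1 − (1+0.0045000)^−36) = £844.22.
Total outlay = 24 × £844.22 + £840.00 = £21,101.28.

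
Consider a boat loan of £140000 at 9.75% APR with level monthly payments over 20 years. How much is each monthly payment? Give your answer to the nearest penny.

Monthly rate = 9.75%/12 = 0.0081250; payment = 140,000 × 0.0081250 / (1 − (1+0.0081250)^−240) = £1,327.92.

£1,327.92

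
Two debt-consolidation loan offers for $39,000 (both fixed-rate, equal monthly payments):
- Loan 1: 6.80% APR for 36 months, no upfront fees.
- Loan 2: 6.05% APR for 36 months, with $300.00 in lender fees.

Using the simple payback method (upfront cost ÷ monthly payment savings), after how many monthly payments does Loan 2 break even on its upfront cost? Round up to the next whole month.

23 months

Loan 1: at 6.80% the monthly rate is 0.0056667, so the payment is 39,000 × 0.0056667 / (1 − 1.0056667^−36) = $1,200.64.
Loan 2: monthly rate = 6.05%/12 = 0.0050417; payment = 39,000 × 0.0050417 / (1 − (1+0.0050417)^−36) = $1,187.34.
Monthly savings = $1,200.64 − $1,187.34 = $13.30.
Break-even = $300.00 / $13.30 = 22.56 → 23 months.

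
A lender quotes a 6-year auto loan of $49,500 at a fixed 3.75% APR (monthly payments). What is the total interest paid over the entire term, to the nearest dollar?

Monthly rate = 3.75%/12 = 0.0031250; payment = 49,500 × 0.0031250 / (1 − (1+0.0031250)^−72) = $768.81.
Total paid = 72 × $768.81 = $55,354.32; interest = $55,354.32 − $49,500 = $5,854.32.

$5,854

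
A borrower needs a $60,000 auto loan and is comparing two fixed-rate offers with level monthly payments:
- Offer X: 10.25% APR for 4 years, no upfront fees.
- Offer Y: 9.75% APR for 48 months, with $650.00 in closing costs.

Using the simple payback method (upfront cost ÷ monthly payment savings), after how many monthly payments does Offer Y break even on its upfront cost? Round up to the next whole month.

46 months

Offer X: monthly rate = 10.25%/12 = 0.0085417; payment = 60,000 × 0.0085417 / (1 − (1+0.0085417)^−48) = $1,528.97.
Offer Y: at 9.75% the monthly rate is 0.0081250, so the payment is 60,000 × 0.0081250 / (1 − 1.0081250^−48) = $1,514.56.
Monthly savings = $1,528.97 − $1,514.56 = $14.41.
Break-even = $650.00 / $14.41 = 45.11 → 46 months.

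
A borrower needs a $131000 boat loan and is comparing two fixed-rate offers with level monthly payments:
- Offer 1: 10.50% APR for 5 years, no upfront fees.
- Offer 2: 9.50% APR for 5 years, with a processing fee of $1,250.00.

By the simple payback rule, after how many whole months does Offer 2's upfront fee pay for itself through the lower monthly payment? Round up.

20 months

Offer 1: monthly rate = 10.5%/12 = 0.0087500; payment = 131,000 × 0.0087500 / (1 − (1+0.0087500)^−60) = $2,815.70.
Offer 2: at 9.50% the monthly rate is 0.0079167, so the payment is 131,000 × 0.0079167 / (1 − 1.0079167^−60) = $2,751.24.
Monthly savings = $2,815.70 − $2,751.24 = $64.46.
Break-even = $1,250.00 / $64.46 = 19.39 → 20 months.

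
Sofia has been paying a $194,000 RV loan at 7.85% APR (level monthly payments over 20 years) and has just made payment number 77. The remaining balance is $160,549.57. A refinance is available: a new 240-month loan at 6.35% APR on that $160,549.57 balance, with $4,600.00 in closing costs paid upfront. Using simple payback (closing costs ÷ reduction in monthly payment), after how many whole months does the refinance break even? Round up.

11 months

Current payment = 194,000 × 7.85%/12 / (1 − (1+0.0065417)^−240) = $1,604.63.
Refinanced payment = 160,549.57 × 0.0052917 / (1 − (1+0.0052917)^−240) = $1,182.88.
Monthly savings = $1,604.63 − $1,182.88 = $421.75.
Break-even = $4,600.00 / $421.75 = 10.91 → 11 months.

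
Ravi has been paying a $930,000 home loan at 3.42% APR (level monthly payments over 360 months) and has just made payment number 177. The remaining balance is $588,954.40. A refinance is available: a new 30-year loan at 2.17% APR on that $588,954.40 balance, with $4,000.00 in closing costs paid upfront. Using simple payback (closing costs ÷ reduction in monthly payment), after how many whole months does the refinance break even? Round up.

3 months

Current payment = 930,000 × 3.42%/12 / (1 − (1+0.0028500)^−360) = $4,134.70.
Refinanced payment = 588,954.40 × 0.0018083 / (1 − (1+0.0018083)^−360) = $2,227.30.
Monthly savings = $4,134.70 − $2,227.30 = $1,907.40.
Break-even = $4,000.00 / $1,907.40 = 2.10 → 3 months.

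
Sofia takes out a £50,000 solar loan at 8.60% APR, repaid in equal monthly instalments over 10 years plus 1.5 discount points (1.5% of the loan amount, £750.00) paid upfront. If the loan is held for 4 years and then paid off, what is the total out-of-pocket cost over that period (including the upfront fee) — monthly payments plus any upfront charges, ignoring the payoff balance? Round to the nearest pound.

£30,635

Monthly rate = 8.6%/12 = 0.0071667; payment = 50,000 × 0.0071667 / (1 − (1+0.0071667)^−120) = £622.61.
Total outlay = 48 × £622.61 + £750.00 = £30,635.28.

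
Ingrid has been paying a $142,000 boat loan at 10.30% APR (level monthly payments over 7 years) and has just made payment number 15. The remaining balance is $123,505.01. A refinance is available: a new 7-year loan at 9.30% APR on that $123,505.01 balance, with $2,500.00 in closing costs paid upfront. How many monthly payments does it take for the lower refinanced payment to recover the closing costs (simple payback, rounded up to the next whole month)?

Current payment = 142,000 × 10.3%/12 / (1 − (1+0.0085833)^−84) = $2,379.44.
Refinanced payment = 123,505.01 × 0.0077500 / (1 − (1+0.0077500)^−84) = $2,005.94.
Monthly savings = $2,379.44 − $2,005.94 = $373.50.
Break-even = $2,500.00 / $373.50 = 6.69 → 7 months.

7 months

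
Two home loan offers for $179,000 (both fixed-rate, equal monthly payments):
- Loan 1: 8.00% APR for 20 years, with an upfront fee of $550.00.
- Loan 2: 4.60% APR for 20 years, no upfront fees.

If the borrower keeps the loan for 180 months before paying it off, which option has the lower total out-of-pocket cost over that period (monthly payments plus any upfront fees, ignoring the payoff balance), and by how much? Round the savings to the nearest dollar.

Loan 2 by $64,468

Loan 1: at 8.00% the monthly rate is 0.0066667, so the payment is 179,000 × 0.0066667 / (1 − 1.0066667^−240) = $1,497.23.
Loan 2: at 4.60% the monthly rate is 0.0038333, so the payment is 179,000 × 0.0038333 / (1 − 1.0038333^−240) = $1,142.13.
Over 180 months: Loan 1 costs 180 × $1,497.23 + $550.00 = $270,051.40; Loan 2 costs 180 × $1,142.13 = $205,583.40.
Loan 2 is cheaper by $270,051.40 − $205,583.40 = $64,468.00.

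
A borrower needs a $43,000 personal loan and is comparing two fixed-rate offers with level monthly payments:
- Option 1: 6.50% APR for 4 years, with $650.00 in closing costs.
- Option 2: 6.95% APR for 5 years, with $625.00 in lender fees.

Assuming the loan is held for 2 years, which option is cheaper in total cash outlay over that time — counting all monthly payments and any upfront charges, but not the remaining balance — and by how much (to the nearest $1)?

Option 1: monthly rate = 6.5%/12 = 0.0054167; payment = 43,000 × 0.0054167 / (1 − (1+0.0054167)^−48) = $1,019.74.
Option 2: monthly rate = 6.95%/12 = 0.0057917; payment = 43,000 × 0.0057917 / (1 − (1+0.0057917)^−60) = $850.44.
Over 24 months: Option 1 costs 24 × $1,019.74 + $650.00 = $25,123.76; Option 2 costs 24 × $850.44 + $625.00 = $21,035.56.
Option 2 is cheaper by $25,123.76 − $21,035.56 = $4,088.20.

Option 2 by $4,088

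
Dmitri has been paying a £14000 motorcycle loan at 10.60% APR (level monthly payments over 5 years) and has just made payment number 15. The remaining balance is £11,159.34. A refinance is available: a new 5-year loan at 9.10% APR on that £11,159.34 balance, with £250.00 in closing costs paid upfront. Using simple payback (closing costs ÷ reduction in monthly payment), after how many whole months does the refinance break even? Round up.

4 months

Current payment = 14,000 × 10.6%/12 / (1 − (1+0.0088333)^−60) = £301.61.
Refinanced payment = 11,159.34 × 0.0075833 / (1 − (1+0.0075833)^−60) = £232.19.
Monthly savings = £301.61 − £232.19 = £69.42.
Break-even = £250.00 / £69.42 = 3.60 → 4 months.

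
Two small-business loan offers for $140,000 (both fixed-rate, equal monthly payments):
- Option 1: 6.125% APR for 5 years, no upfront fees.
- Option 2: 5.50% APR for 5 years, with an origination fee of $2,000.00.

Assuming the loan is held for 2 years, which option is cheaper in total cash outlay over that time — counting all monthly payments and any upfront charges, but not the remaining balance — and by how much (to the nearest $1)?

Option 1 by $1,026

Option 1: at 6.125% the monthly rate is 0.0051042, so the payment is 140,000 × 0.0051042 / (1 − 1.0051042^−60) = $2,714.74.
Option 2: at 5.50% the monthly rate is 0.0045833, so the payment is 140,000 × 0.0045833 / (1 − 1.0045833^−60) = $2,674.16.
Over 24 months: Option 1 costs 24 × $2,714.74 = $65,153.76; Option 2 costs 24 × $2,674.16 + $2,000.00 = $66,179.84.
Option 1 is cheaper by $66,179.84 − $65,153.76 = $1,026.08.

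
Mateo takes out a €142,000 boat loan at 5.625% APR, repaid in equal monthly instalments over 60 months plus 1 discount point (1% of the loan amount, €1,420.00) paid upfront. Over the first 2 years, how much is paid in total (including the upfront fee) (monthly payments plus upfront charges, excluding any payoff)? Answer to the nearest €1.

At 5.625% the monthly rate is 0.0046875, so the payment is 142,000 × 0.0046875 / (1 − 1.0046875^−60) = €2,720.57.
Total outlay = 24 × €2,720.57 + €1,420.00 = €66,713.68.

€66,714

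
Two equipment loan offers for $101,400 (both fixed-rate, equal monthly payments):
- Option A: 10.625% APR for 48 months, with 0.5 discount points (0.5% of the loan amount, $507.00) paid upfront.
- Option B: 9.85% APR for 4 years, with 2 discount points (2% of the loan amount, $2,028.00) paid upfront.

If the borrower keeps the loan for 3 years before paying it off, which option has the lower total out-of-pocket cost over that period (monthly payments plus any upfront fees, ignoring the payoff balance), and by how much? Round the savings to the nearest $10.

Option A by $160

Option A: monthly rate = 10.625%/12 = 0.0088542; payment = 101,400 × 0.0088542 / (1 − (1+0.0088542)^−48) = $2,602.31.
Option B: monthly rate = 9.85%/12 = 0.0082083; payment = 101,400 × 0.0082083 / (1 − (1+0.0082083)^−48) = $2,564.47.
Over 36 months: Option A costs 36 × $2,602.31 + $507.00 = $94,190.16; Option B costs 36 × $2,564.47 + $2,028.00 = $94,348.92.
Option A is cheaper by $94,348.92 − $94,190.16 = $158.76.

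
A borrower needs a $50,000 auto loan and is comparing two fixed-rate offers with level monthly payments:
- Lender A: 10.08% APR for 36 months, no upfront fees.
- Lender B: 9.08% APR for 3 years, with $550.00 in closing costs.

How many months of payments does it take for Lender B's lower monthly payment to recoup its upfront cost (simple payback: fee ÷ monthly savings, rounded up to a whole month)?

24 months

Lender A: monthly rate = 10.08%/12 = 0.0084000; payment = 50,000 × 0.0084000 / (1 − (1+0.0084000)^−36) = $1,615.24.
Lender B: monthly rate = 9.08%/12 = 0.0075667; payment = 50,000 × 0.0075667 / (1 − (1+0.0075667)^−36) = $1,591.85.
Monthly savings = $1,615.24 − $1,591.85 = $23.39.
Break-even = $550.00 / $23.39 = 23.51 → 24 months.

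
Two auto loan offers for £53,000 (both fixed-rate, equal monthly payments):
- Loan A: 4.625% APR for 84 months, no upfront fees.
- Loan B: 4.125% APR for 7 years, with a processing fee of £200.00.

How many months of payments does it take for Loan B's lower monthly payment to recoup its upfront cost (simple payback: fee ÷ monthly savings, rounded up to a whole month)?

Loan A: monthly rate = 4.625%/12 = 0.0038542; payment = 53,000 × 0.0038542 / (1 − (1+0.0038542)^−84) = £739.79.
Loan B: monthly rate = 4.125%/12 = 0.0034375; payment = 53,000 × 0.0034375 / (1 − (1+0.0034375)^−84) = £727.50.
Monthly savings = £739.79 − £727.50 = £12.29.
Break-even = £200.00 / £12.29 = 16.27 → 17 months.

17 months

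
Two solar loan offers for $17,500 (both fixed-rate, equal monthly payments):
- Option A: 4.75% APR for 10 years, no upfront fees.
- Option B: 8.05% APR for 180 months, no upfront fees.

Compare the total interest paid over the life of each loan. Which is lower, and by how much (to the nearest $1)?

Option A: at 4.75% the monthly rate is 0.0039583, so the payment is 17,500 × 0.0039583 / (1 − 1.0039583^−120) = $183.48.
Total interest on Option A = 120 × $183.48 − $17,500 = $4,517.60.
Option B: monthly rate = 8.05%/12 = 0.0067083; payment = 17,500 × 0.0067083 / (1 − (1+0.0067083)^−180) = $167.74.
Total interest on Option B = 180 × $167.74 − $17,500 = $12,693.20.
Option A is lower by $8,175.60.

Option A by $8,176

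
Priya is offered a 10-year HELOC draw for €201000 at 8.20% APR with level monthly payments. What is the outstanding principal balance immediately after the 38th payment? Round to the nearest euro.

€154,040

With monthly rate i = 8.2%/12 = 0.0068333, the balance after k of n payments is P · [(1+i)^n − (1+i)^k] / [(1+i)^n − 1].
(1+0.0068333)^120 = 2.26417631 and (1+0.0068333)^38 = 1.29535332, so the balance is 201,000 × (2.26417631 − 1.29535332) / (2.26417631 − 1) = €154,039.76.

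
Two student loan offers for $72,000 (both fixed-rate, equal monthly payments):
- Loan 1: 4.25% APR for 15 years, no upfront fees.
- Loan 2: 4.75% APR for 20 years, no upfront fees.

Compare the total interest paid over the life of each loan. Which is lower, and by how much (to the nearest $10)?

Loan 1: monthly rate = 4.25%/12 = 0.0035417; payment = 72,000 × 0.0035417 / (1 − (1+0.0035417)^−180) = $541.64.
Total interest on Loan 1 = 180 × $541.64 − $72,000 = $25,495.20.
Loan 2: monthly rate = 4.75%/12 = 0.0039583; payment = 72,000 × 0.0039583 / (1 − (1+0.0039583)^−240) = $465.28.
Total interest on Loan 2 = 240 × $465.28 − $72,000 = $39,667.20.
Loan 1 is lower by $14,172.00.

Loan 1 by $14,170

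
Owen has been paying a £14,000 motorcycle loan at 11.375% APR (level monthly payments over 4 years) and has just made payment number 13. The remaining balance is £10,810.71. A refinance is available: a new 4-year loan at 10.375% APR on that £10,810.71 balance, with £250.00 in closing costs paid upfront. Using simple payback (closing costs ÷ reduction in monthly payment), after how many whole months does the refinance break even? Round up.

3 months

Current payment = 14,000 × 11.375%/12 / (1 − (1+0.0094792)^−48) = £364.39.
Refinanced payment = 10,810.71 × 0.0086458 / (1 − (1+0.0086458)^−48) = £276.14.
Monthly savings = £364.39 − £276.14 = £88.25.
Break-even = £250.00 / £88.25 = 2.83 → 3 months.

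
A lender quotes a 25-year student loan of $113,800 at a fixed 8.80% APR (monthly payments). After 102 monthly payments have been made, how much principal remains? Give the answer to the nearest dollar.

$97,959

With monthly rate i = 8.8%/12 = 0.0073333, the balance after k of n payments is P · [(1+i)^n − (1+i)^k] / [(1+i)^n − 1].
(1+0.0073333)^300 = 8.95285571 and (1+0.0073333)^102 = 2.10701166, so the balance is 113,800 × (8.95285571 − 2.10701166) / (8.95285571 − 1) = $97,959.41.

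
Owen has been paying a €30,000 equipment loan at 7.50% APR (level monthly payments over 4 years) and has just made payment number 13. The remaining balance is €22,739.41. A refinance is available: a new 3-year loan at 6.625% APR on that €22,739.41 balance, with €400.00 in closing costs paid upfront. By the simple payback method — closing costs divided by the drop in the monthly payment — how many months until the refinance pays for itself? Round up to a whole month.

Current payment = 30,000 × 7.5%/12 / (1 − (1+0.0062500)^−48) = €725.37.
Refinanced payment = 22,739.41 × 0.0055208 / (1 − (1+0.0055208)^−36) = €698.23.
Monthly savings = €725.37 − €698.23 = €27.14.
Break-even = €400.00 / €27.14 = 14.74 → 15 months.

15 months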